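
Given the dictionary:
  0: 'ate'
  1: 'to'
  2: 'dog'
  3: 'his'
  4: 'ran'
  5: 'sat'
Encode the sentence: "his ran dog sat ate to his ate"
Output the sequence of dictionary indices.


Look up each word in the dictionary:
  'his' -> 3
  'ran' -> 4
  'dog' -> 2
  'sat' -> 5
  'ate' -> 0
  'to' -> 1
  'his' -> 3
  'ate' -> 0

Encoded: [3, 4, 2, 5, 0, 1, 3, 0]


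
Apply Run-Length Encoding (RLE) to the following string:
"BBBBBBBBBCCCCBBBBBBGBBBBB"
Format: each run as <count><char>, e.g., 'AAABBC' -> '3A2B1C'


Scanning runs left to right:
  i=0: run of 'B' x 9 -> '9B'
  i=9: run of 'C' x 4 -> '4C'
  i=13: run of 'B' x 6 -> '6B'
  i=19: run of 'G' x 1 -> '1G'
  i=20: run of 'B' x 5 -> '5B'

RLE = 9B4C6B1G5B


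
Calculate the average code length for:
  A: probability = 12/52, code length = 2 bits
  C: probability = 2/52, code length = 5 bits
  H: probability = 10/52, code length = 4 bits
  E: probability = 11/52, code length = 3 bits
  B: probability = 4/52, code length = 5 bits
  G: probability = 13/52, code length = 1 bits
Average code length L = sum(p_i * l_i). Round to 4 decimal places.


Weighted contributions p_i * l_i:
  A: (12/52) * 2 = 24/52
  C: (2/52) * 5 = 10/52
  H: (10/52) * 4 = 40/52
  E: (11/52) * 3 = 33/52
  B: (4/52) * 5 = 20/52
  G: (13/52) * 1 = 13/52
Sum = (24 + 10 + 40 + 33 + 20 + 13)/52 = 140/52

L = 140/52 = 2.6923 bits/symbol


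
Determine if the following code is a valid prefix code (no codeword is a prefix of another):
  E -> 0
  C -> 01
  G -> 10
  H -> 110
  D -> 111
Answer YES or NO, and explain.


Checking each pair (does one codeword prefix another?):
  E='0' vs C='01': prefix -- VIOLATION

NO -- this is NOT a valid prefix code. E (0) is a prefix of C (01).


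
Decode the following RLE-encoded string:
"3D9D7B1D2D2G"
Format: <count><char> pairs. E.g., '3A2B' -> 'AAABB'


Expanding each <count><char> pair:
  3D -> 'DDD'
  9D -> 'DDDDDDDDD'
  7B -> 'BBBBBBB'
  1D -> 'D'
  2D -> 'DD'
  2G -> 'GG'

Decoded = DDDDDDDDDDDDBBBBBBBDDDGG


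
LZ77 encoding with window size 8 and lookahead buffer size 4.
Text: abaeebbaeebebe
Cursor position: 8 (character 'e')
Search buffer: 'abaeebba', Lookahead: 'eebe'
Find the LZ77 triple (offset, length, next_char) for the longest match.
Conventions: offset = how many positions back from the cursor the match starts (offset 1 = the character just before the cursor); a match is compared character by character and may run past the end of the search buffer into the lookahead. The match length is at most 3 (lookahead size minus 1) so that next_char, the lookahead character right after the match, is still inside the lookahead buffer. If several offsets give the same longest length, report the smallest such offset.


Try each offset into the search buffer:
  offset=1 (pos 7, char 'a'): match length 0
  offset=2 (pos 6, char 'b'): match length 0
  offset=3 (pos 5, char 'b'): match length 0
  offset=4 (pos 4, char 'e'): match length 1
  offset=5 (pos 3, char 'e'): match length 3
  offset=6 (pos 2, char 'a'): match length 0
  offset=7 (pos 1, char 'b'): match length 0
  offset=8 (pos 0, char 'a'): match length 0
Longest match has length 3 at offset 5.
next_char = character at position 8 + 3 = 11 -> 'e'

Best match: offset=5, length=3 (matching 'eeb' starting at position 3)
LZ77 triple: (5, 3, 'e')


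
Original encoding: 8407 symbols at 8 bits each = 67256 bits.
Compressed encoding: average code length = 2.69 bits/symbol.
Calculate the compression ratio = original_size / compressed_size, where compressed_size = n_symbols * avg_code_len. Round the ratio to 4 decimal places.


original_size = n_symbols * orig_bits = 8407 * 8 = 67256 bits
compressed_size = n_symbols * avg_code_len = 8407 * 2.69 = 22614.83 bits
ratio = original_size / compressed_size = 67256 / 22614.83 = 2.974

Compression ratio = 2.974


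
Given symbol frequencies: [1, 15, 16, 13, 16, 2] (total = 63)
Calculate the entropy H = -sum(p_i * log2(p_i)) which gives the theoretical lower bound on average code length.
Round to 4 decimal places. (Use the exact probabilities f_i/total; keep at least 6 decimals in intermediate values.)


Per-symbol terms -p_i * log2(p_i) with p_i = f_i/63:
  p = 1/63 = 0.015873: log2(p) = -5.977280, -p*log2(p) = 0.094877
  p = 15/63 = 0.238095: log2(p) = -2.070389, -p*log2(p) = 0.492950
  p = 16/63 = 0.253968: log2(p) = -1.977280, -p*log2(p) = 0.502166
  p = 13/63 = 0.206349: log2(p) = -2.276840, -p*log2(p) = 0.469824
  p = 16/63 = 0.253968: log2(p) = -1.977280, -p*log2(p) = 0.502166
  p = 2/63 = 0.031746: log2(p) = -4.977280, -p*log2(p) = 0.158009
H = 0.094877 + 0.492950 + 0.502166 + 0.469824 + 0.502166 + 0.158009 = 2.219992

H = 2.22 bits/symbol


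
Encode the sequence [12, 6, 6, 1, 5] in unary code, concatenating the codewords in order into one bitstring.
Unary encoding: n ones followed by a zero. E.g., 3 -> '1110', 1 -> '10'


Encode each number as n ones followed by a terminating 0:
  12 -> 1111111111110 (13 bits)
  6 -> 1111110 (7 bits)
  6 -> 1111110 (7 bits)
  1 -> 10 (2 bits)
  5 -> 111110 (6 bits)
Total length = 13 + 7 + 7 + 2 + 6 = 35 bits.

Unary([12, 6, 6, 1, 5]) = 11111111111101111110111111010111110 (35 bits)


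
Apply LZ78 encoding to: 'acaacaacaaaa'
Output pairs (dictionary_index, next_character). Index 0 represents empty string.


LZ78 encoding steps:
Dictionary: {0: ''}
Step 1: w='' (idx 0), next='a' -> output (0, 'a'), add 'a' as idx 1
Step 2: w='' (idx 0), next='c' -> output (0, 'c'), add 'c' as idx 2
Step 3: w='a' (idx 1), next='a' -> output (1, 'a'), add 'aa' as idx 3
Step 4: w='c' (idx 2), next='a' -> output (2, 'a'), add 'ca' as idx 4
Step 5: w='a' (idx 1), next='c' -> output (1, 'c'), add 'ac' as idx 5
Step 6: w='aa' (idx 3), next='a' -> output (3, 'a'), add 'aaa' as idx 6
Step 7: w='a' (idx 1), end of input -> output (1, '')


Encoded: [(0, 'a'), (0, 'c'), (1, 'a'), (2, 'a'), (1, 'c'), (3, 'a'), (1, '')]


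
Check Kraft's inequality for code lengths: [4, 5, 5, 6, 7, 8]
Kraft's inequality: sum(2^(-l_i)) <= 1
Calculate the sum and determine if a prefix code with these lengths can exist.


Sum = 2^(-4) + 2^(-5) + 2^(-5) + 2^(-6) + 2^(-7) + 2^(-8)
    = 0.0625 + 0.03125 + 0.03125 + 0.015625 + 0.0078125 + 0.00390625
    = 39/256 = 0.15234375
Since 0.15234375 <= 1, Kraft's inequality IS satisfied.
A prefix code with these lengths CAN exist.

Kraft sum = 0.15234375. Satisfied.


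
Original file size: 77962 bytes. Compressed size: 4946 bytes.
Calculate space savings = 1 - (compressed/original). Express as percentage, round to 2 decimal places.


ratio = compressed/original = 4946/77962 = 0.063441
savings = 1 - ratio = 1 - 0.063441 = 0.936559
as a percentage: 0.936559 * 100 = 93.66%

Space savings = 1 - 4946/77962 = 93.66%


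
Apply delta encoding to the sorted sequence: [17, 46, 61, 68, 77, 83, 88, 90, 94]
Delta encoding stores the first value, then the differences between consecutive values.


First value: 17
Deltas:
  46 - 17 = 29
  61 - 46 = 15
  68 - 61 = 7
  77 - 68 = 9
  83 - 77 = 6
  88 - 83 = 5
  90 - 88 = 2
  94 - 90 = 4


Delta encoded: [17, 29, 15, 7, 9, 6, 5, 2, 4]


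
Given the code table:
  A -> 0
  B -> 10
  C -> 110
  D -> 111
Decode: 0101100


Decoding:
0 -> A
10 -> B
110 -> C
0 -> A


Result: ABCA


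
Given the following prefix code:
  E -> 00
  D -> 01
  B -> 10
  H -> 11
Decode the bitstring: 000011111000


Decoding step by step:
Bits 00 -> E
Bits 00 -> E
Bits 11 -> H
Bits 11 -> H
Bits 10 -> B
Bits 00 -> E


Decoded message: EEHHBE


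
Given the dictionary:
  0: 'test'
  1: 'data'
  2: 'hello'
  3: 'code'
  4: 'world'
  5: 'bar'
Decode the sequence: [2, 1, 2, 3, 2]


Look up each index in the dictionary:
  2 -> 'hello'
  1 -> 'data'
  2 -> 'hello'
  3 -> 'code'
  2 -> 'hello'

Decoded: "hello data hello code hello"


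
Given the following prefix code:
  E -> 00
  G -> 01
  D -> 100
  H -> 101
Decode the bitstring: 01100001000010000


Decoding step by step:
Bits 01 -> G
Bits 100 -> D
Bits 00 -> E
Bits 100 -> D
Bits 00 -> E
Bits 100 -> D
Bits 00 -> E


Decoded message: GDEDEDE


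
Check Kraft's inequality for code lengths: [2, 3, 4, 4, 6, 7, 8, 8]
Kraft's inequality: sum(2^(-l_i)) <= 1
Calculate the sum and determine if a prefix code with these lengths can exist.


Sum = 2^(-2) + 2^(-3) + 2^(-4) + 2^(-4) + 2^(-6) + 2^(-7) + 2^(-8) + 2^(-8)
    = 0.25 + 0.125 + 0.0625 + 0.0625 + 0.015625 + 0.0078125 + 0.00390625 + 0.00390625
    = 136/256 = 0.53125
Since 0.53125 <= 1, Kraft's inequality IS satisfied.
A prefix code with these lengths CAN exist.

Kraft sum = 0.53125. Satisfied.


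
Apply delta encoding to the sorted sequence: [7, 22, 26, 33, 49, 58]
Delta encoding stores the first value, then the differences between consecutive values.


First value: 7
Deltas:
  22 - 7 = 15
  26 - 22 = 4
  33 - 26 = 7
  49 - 33 = 16
  58 - 49 = 9


Delta encoded: [7, 15, 4, 7, 16, 9]


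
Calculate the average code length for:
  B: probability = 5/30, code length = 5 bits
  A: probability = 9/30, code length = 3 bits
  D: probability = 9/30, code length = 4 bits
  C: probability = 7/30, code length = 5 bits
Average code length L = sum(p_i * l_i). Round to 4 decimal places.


Weighted contributions p_i * l_i:
  B: (5/30) * 5 = 25/30
  A: (9/30) * 3 = 27/30
  D: (9/30) * 4 = 36/30
  C: (7/30) * 5 = 35/30
Sum = (25 + 27 + 36 + 35)/30 = 123/30

L = 123/30 = 4.1000 bits/symbol


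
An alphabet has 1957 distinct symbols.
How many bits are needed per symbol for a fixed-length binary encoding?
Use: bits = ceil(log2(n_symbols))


log2(1957) = 10.9344
Bracket: 2^10 = 1024 < 1957 <= 2^11 = 2048
So ceil(log2(1957)) = 11

bits = ceil(log2(1957)) = ceil(10.9344) = 11 bits


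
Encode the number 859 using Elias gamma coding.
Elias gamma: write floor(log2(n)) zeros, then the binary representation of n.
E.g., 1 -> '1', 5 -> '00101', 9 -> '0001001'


num_bits = floor(log2(859)) + 1 = 10
leading_zeros = num_bits - 1 = 9
binary(859) = 1101011011

Elias gamma(859) = '000000000' + '1101011011' = 0000000001101011011 (19 bits)


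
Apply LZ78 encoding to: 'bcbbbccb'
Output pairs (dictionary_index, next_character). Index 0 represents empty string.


LZ78 encoding steps:
Dictionary: {0: ''}
Step 1: w='' (idx 0), next='b' -> output (0, 'b'), add 'b' as idx 1
Step 2: w='' (idx 0), next='c' -> output (0, 'c'), add 'c' as idx 2
Step 3: w='b' (idx 1), next='b' -> output (1, 'b'), add 'bb' as idx 3
Step 4: w='b' (idx 1), next='c' -> output (1, 'c'), add 'bc' as idx 4
Step 5: w='c' (idx 2), next='b' -> output (2, 'b'), add 'cb' as idx 5


Encoded: [(0, 'b'), (0, 'c'), (1, 'b'), (1, 'c'), (2, 'b')]


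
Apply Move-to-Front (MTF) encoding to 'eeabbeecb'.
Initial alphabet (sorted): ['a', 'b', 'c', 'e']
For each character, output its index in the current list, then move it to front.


MTF encoding:
'e': index 3 in ['a', 'b', 'c', 'e'] -> ['e', 'a', 'b', 'c']
'e': index 0 in ['e', 'a', 'b', 'c'] -> ['e', 'a', 'b', 'c']
'a': index 1 in ['e', 'a', 'b', 'c'] -> ['a', 'e', 'b', 'c']
'b': index 2 in ['a', 'e', 'b', 'c'] -> ['b', 'a', 'e', 'c']
'b': index 0 in ['b', 'a', 'e', 'c'] -> ['b', 'a', 'e', 'c']
'e': index 2 in ['b', 'a', 'e', 'c'] -> ['e', 'b', 'a', 'c']
'e': index 0 in ['e', 'b', 'a', 'c'] -> ['e', 'b', 'a', 'c']
'c': index 3 in ['e', 'b', 'a', 'c'] -> ['c', 'e', 'b', 'a']
'b': index 2 in ['c', 'e', 'b', 'a'] -> ['b', 'c', 'e', 'a']


Output: [3, 0, 1, 2, 0, 2, 0, 3, 2]


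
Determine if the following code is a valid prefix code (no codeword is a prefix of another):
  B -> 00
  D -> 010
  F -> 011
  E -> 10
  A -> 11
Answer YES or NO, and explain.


Checking each pair (does one codeword prefix another?):
  B='00' vs D='010': no prefix
  B='00' vs F='011': no prefix
  B='00' vs E='10': no prefix
  B='00' vs A='11': no prefix
  D='010' vs B='00': no prefix
  D='010' vs F='011': no prefix
  D='010' vs E='10': no prefix
  D='010' vs A='11': no prefix
  F='011' vs B='00': no prefix
  F='011' vs D='010': no prefix
  F='011' vs E='10': no prefix
  F='011' vs A='11': no prefix
  E='10' vs B='00': no prefix
  E='10' vs D='010': no prefix
  E='10' vs F='011': no prefix
  E='10' vs A='11': no prefix
  A='11' vs B='00': no prefix
  A='11' vs D='010': no prefix
  A='11' vs F='011': no prefix
  A='11' vs E='10': no prefix
No violation found over all pairs.

YES -- this is a valid prefix code. No codeword is a prefix of any other codeword.


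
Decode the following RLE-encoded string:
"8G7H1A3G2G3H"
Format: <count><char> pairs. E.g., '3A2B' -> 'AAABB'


Expanding each <count><char> pair:
  8G -> 'GGGGGGGG'
  7H -> 'HHHHHHH'
  1A -> 'A'
  3G -> 'GGG'
  2G -> 'GG'
  3H -> 'HHH'

Decoded = GGGGGGGGHHHHHHHAGGGGGHHH


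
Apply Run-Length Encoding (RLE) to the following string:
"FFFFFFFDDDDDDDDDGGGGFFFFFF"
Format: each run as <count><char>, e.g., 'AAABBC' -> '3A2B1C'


Scanning runs left to right:
  i=0: run of 'F' x 7 -> '7F'
  i=7: run of 'D' x 9 -> '9D'
  i=16: run of 'G' x 4 -> '4G'
  i=20: run of 'F' x 6 -> '6F'

RLE = 7F9D4G6F


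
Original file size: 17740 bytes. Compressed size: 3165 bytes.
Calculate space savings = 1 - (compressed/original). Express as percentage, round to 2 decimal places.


ratio = compressed/original = 3165/17740 = 0.17841
savings = 1 - ratio = 1 - 0.17841 = 0.82159
as a percentage: 0.82159 * 100 = 82.16%

Space savings = 1 - 3165/17740 = 82.16%


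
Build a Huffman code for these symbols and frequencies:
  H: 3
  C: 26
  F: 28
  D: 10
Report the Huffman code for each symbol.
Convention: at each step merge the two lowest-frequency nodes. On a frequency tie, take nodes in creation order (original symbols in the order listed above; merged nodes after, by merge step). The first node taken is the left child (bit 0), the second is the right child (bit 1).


Huffman tree construction:
Step 1: Merge H(3) + D(10) = 13
Step 2: Merge (H+D)(13) + C(26) = 39
Step 3: Merge F(28) + ((H+D)+C)(39) = 67
Read each symbol's code off the tree from the root (left child = 0, right child = 1).

Codes:
  H: 100 (length 3)
  C: 11 (length 2)
  F: 0 (length 1)
  D: 101 (length 3)
Average code length: 119/67 = 1.7761 bits/symbol


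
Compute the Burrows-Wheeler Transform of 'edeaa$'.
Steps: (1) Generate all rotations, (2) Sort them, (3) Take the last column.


Rotations (sorted):
  0: $edeaa -> last char: a
  1: a$edea -> last char: a
  2: aa$ede -> last char: e
  3: deaa$e -> last char: e
  4: eaa$ed -> last char: d
  5: edeaa$ -> last char: $


BWT = aaeed$


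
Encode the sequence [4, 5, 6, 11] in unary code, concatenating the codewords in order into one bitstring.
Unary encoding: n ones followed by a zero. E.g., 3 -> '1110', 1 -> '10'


Encode each number as n ones followed by a terminating 0:
  4 -> 11110 (5 bits)
  5 -> 111110 (6 bits)
  6 -> 1111110 (7 bits)
  11 -> 111111111110 (12 bits)
Total length = 5 + 6 + 7 + 12 = 30 bits.

Unary([4, 5, 6, 11]) = 111101111101111110111111111110 (30 bits)


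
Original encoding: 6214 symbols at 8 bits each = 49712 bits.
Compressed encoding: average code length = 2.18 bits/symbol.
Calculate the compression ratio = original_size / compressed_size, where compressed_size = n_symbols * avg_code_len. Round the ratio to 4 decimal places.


original_size = n_symbols * orig_bits = 6214 * 8 = 49712 bits
compressed_size = n_symbols * avg_code_len = 6214 * 2.18 = 13546.52 bits
ratio = original_size / compressed_size = 49712 / 13546.52 = 3.6697

Compression ratio = 3.6697


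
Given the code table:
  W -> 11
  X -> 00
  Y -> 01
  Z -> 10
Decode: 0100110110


Decoding:
01 -> Y
00 -> X
11 -> W
01 -> Y
10 -> Z


Result: YXWYZ


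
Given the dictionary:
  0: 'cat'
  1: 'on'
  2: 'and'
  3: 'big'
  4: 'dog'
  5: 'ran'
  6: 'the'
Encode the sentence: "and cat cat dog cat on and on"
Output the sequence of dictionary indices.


Look up each word in the dictionary:
  'and' -> 2
  'cat' -> 0
  'cat' -> 0
  'dog' -> 4
  'cat' -> 0
  'on' -> 1
  'and' -> 2
  'on' -> 1

Encoded: [2, 0, 0, 4, 0, 1, 2, 1]


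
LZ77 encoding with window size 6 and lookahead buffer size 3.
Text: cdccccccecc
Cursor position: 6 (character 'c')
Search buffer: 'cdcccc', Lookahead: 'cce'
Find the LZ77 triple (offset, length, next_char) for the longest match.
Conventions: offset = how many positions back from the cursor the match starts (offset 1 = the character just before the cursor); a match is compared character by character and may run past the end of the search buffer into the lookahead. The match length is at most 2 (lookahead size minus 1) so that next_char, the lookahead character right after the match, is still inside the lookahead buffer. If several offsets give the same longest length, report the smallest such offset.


Try each offset into the search buffer:
  offset=1 (pos 5, char 'c'): match length 2
  offset=2 (pos 4, char 'c'): match length 2
  offset=3 (pos 3, char 'c'): match length 2
  offset=4 (pos 2, char 'c'): match length 2
  offset=5 (pos 1, char 'd'): match length 0
  offset=6 (pos 0, char 'c'): match length 1
Longest match has length 2, found at offsets 1, 2, 3, 4; take the smallest, offset 1.
next_char = character at position 6 + 2 = 8 -> 'e'

Best match: offset=1, length=2 (matching 'cc' starting at position 5)
LZ77 triple: (1, 2, 'e')


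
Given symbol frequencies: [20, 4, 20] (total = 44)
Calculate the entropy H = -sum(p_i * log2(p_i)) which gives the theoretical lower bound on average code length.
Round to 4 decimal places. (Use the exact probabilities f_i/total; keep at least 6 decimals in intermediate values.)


Per-symbol terms -p_i * log2(p_i) with p_i = f_i/44:
  p = 20/44 = 0.454545: log2(p) = -1.137504, -p*log2(p) = 0.517047
  p = 4/44 = 0.090909: log2(p) = -3.459432, -p*log2(p) = 0.314494
  p = 20/44 = 0.454545: log2(p) = -1.137504, -p*log2(p) = 0.517047
H = 0.517047 + 0.314494 + 0.517047 = 1.348588

H = 1.3486 bits/symbol


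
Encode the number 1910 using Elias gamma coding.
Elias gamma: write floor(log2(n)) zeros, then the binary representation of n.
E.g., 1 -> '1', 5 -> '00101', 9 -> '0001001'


num_bits = floor(log2(1910)) + 1 = 11
leading_zeros = num_bits - 1 = 10
binary(1910) = 11101110110

Elias gamma(1910) = '0000000000' + '11101110110' = 000000000011101110110 (21 bits)


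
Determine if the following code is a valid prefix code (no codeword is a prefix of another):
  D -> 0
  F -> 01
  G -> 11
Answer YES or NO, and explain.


Checking each pair (does one codeword prefix another?):
  D='0' vs F='01': prefix -- VIOLATION

NO -- this is NOT a valid prefix code. D (0) is a prefix of F (01).


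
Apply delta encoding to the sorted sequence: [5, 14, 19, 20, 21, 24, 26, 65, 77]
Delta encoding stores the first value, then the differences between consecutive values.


First value: 5
Deltas:
  14 - 5 = 9
  19 - 14 = 5
  20 - 19 = 1
  21 - 20 = 1
  24 - 21 = 3
  26 - 24 = 2
  65 - 26 = 39
  77 - 65 = 12


Delta encoded: [5, 9, 5, 1, 1, 3, 2, 39, 12]


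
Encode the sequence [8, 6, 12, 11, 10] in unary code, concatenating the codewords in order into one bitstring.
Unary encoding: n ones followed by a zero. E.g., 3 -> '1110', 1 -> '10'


Encode each number as n ones followed by a terminating 0:
  8 -> 111111110 (9 bits)
  6 -> 1111110 (7 bits)
  12 -> 1111111111110 (13 bits)
  11 -> 111111111110 (12 bits)
  10 -> 11111111110 (11 bits)
Total length = 9 + 7 + 13 + 12 + 11 = 52 bits.

Unary([8, 6, 12, 11, 10]) = 1111111101111110111111111111011111111111011111111110 (52 bits)


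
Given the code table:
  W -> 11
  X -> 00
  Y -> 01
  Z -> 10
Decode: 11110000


Decoding:
11 -> W
11 -> W
00 -> X
00 -> X


Result: WWXX


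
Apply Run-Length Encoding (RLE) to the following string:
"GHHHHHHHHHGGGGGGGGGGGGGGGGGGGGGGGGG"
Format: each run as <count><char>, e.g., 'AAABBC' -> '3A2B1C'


Scanning runs left to right:
  i=0: run of 'G' x 1 -> '1G'
  i=1: run of 'H' x 9 -> '9H'
  i=10: run of 'G' x 25 -> '25G'

RLE = 1G9H25G


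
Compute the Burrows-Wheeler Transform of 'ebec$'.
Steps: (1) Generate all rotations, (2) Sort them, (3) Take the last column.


Rotations (sorted):
  0: $ebec -> last char: c
  1: bec$e -> last char: e
  2: c$ebe -> last char: e
  3: ebec$ -> last char: $
  4: ec$eb -> last char: b


BWT = cee$b


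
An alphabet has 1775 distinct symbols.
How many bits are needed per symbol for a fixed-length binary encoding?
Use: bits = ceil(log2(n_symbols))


log2(1775) = 10.7936
Bracket: 2^10 = 1024 < 1775 <= 2^11 = 2048
So ceil(log2(1775)) = 11

bits = ceil(log2(1775)) = ceil(10.7936) = 11 bits


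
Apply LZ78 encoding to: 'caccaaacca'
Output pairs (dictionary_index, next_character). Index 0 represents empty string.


LZ78 encoding steps:
Dictionary: {0: ''}
Step 1: w='' (idx 0), next='c' -> output (0, 'c'), add 'c' as idx 1
Step 2: w='' (idx 0), next='a' -> output (0, 'a'), add 'a' as idx 2
Step 3: w='c' (idx 1), next='c' -> output (1, 'c'), add 'cc' as idx 3
Step 4: w='a' (idx 2), next='a' -> output (2, 'a'), add 'aa' as idx 4
Step 5: w='a' (idx 2), next='c' -> output (2, 'c'), add 'ac' as idx 5
Step 6: w='c' (idx 1), next='a' -> output (1, 'a'), add 'ca' as idx 6


Encoded: [(0, 'c'), (0, 'a'), (1, 'c'), (2, 'a'), (2, 'c'), (1, 'a')]


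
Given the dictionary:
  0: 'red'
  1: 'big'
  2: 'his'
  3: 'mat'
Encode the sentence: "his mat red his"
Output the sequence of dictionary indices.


Look up each word in the dictionary:
  'his' -> 2
  'mat' -> 3
  'red' -> 0
  'his' -> 2

Encoded: [2, 3, 0, 2]


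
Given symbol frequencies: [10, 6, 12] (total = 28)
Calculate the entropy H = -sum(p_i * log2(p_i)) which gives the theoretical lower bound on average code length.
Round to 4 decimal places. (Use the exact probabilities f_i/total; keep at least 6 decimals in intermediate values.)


Per-symbol terms -p_i * log2(p_i) with p_i = f_i/28:
  p = 10/28 = 0.357143: log2(p) = -1.485427, -p*log2(p) = 0.530510
  p = 6/28 = 0.214286: log2(p) = -2.222392, -p*log2(p) = 0.476227
  p = 12/28 = 0.428571: log2(p) = -1.222392, -p*log2(p) = 0.523882
H = 0.530510 + 0.476227 + 0.523882 = 1.530619

H = 1.5306 bits/symbol


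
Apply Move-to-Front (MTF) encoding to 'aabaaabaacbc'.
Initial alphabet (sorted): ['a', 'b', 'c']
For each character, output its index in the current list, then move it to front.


MTF encoding:
'a': index 0 in ['a', 'b', 'c'] -> ['a', 'b', 'c']
'a': index 0 in ['a', 'b', 'c'] -> ['a', 'b', 'c']
'b': index 1 in ['a', 'b', 'c'] -> ['b', 'a', 'c']
'a': index 1 in ['b', 'a', 'c'] -> ['a', 'b', 'c']
'a': index 0 in ['a', 'b', 'c'] -> ['a', 'b', 'c']
'a': index 0 in ['a', 'b', 'c'] -> ['a', 'b', 'c']
'b': index 1 in ['a', 'b', 'c'] -> ['b', 'a', 'c']
'a': index 1 in ['b', 'a', 'c'] -> ['a', 'b', 'c']
'a': index 0 in ['a', 'b', 'c'] -> ['a', 'b', 'c']
'c': index 2 in ['a', 'b', 'c'] -> ['c', 'a', 'b']
'b': index 2 in ['c', 'a', 'b'] -> ['b', 'c', 'a']
'c': index 1 in ['b', 'c', 'a'] -> ['c', 'b', 'a']


Output: [0, 0, 1, 1, 0, 0, 1, 1, 0, 2, 2, 1]


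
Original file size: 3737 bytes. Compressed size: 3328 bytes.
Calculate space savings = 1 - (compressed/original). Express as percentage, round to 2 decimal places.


ratio = compressed/original = 3328/3737 = 0.890554
savings = 1 - ratio = 1 - 0.890554 = 0.109446
as a percentage: 0.109446 * 100 = 10.94%

Space savings = 1 - 3328/3737 = 10.94%


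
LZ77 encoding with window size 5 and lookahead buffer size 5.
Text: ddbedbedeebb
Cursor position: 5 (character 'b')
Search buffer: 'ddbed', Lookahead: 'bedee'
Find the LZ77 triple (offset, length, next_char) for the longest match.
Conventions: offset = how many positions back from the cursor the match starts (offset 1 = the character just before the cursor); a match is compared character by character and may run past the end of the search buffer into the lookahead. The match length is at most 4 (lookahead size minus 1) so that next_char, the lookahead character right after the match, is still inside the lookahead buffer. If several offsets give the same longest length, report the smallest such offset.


Try each offset into the search buffer:
  offset=1 (pos 4, char 'd'): match length 0
  offset=2 (pos 3, char 'e'): match length 0
  offset=3 (pos 2, char 'b'): match length 3
  offset=4 (pos 1, char 'd'): match length 0
  offset=5 (pos 0, char 'd'): match length 0
Longest match has length 3 at offset 3.
next_char = character at position 5 + 3 = 8 -> 'e'

Best match: offset=3, length=3 (matching 'bed' starting at position 2)
LZ77 triple: (3, 3, 'e')


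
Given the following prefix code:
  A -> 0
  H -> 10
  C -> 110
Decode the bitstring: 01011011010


Decoding step by step:
Bits 0 -> A
Bits 10 -> H
Bits 110 -> C
Bits 110 -> C
Bits 10 -> H


Decoded message: AHCCH


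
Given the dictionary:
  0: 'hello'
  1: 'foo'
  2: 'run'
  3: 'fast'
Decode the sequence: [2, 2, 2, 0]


Look up each index in the dictionary:
  2 -> 'run'
  2 -> 'run'
  2 -> 'run'
  0 -> 'hello'

Decoded: "run run run hello"


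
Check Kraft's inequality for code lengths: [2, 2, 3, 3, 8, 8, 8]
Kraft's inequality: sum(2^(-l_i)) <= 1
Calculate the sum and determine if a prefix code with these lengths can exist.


Sum = 2^(-2) + 2^(-2) + 2^(-3) + 2^(-3) + 2^(-8) + 2^(-8) + 2^(-8)
    = 0.25 + 0.25 + 0.125 + 0.125 + 0.00390625 + 0.00390625 + 0.00390625
    = 195/256 = 0.76171875
Since 0.76171875 <= 1, Kraft's inequality IS satisfied.
A prefix code with these lengths CAN exist.

Kraft sum = 0.76171875. Satisfied.


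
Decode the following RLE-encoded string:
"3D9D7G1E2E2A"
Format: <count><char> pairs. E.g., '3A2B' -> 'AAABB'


Expanding each <count><char> pair:
  3D -> 'DDD'
  9D -> 'DDDDDDDDD'
  7G -> 'GGGGGGG'
  1E -> 'E'
  2E -> 'EE'
  2A -> 'AA'

Decoded = DDDDDDDDDDDDGGGGGGGEEEAA


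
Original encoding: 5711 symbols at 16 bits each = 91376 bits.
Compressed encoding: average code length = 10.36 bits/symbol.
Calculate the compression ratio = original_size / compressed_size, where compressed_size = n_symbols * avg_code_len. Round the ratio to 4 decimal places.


original_size = n_symbols * orig_bits = 5711 * 16 = 91376 bits
compressed_size = n_symbols * avg_code_len = 5711 * 10.36 = 59165.96 bits
ratio = original_size / compressed_size = 91376 / 59165.96 = 1.5444

Compression ratio = 1.5444


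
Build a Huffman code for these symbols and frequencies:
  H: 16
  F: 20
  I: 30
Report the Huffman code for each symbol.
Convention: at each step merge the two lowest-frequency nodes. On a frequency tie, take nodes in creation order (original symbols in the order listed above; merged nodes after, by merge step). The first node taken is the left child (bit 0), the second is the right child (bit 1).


Huffman tree construction:
Step 1: Merge H(16) + F(20) = 36
Step 2: Merge I(30) + (H+F)(36) = 66
Read each symbol's code off the tree from the root (left child = 0, right child = 1).

Codes:
  H: 10 (length 2)
  F: 11 (length 2)
  I: 0 (length 1)
Average code length: 102/66 = 1.5455 bits/symbol


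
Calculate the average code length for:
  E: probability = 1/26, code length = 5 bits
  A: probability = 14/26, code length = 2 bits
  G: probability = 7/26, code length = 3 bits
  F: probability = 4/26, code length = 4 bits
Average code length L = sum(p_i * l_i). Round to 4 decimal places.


Weighted contributions p_i * l_i:
  E: (1/26) * 5 = 5/26
  A: (14/26) * 2 = 28/26
  G: (7/26) * 3 = 21/26
  F: (4/26) * 4 = 16/26
Sum = (5 + 28 + 21 + 16)/26 = 70/26

L = 70/26 = 2.6923 bits/symbol


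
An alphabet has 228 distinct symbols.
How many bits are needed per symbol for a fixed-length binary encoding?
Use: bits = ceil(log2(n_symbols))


log2(228) = 7.8329
Bracket: 2^7 = 128 < 228 <= 2^8 = 256
So ceil(log2(228)) = 8

bits = ceil(log2(228)) = ceil(7.8329) = 8 bits


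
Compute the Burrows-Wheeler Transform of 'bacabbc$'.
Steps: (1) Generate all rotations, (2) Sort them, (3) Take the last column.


Rotations (sorted):
  0: $bacabbc -> last char: c
  1: abbc$bac -> last char: c
  2: acabbc$b -> last char: b
  3: bacabbc$ -> last char: $
  4: bbc$baca -> last char: a
  5: bc$bacab -> last char: b
  6: c$bacabb -> last char: b
  7: cabbc$ba -> last char: a


BWT = ccb$abba


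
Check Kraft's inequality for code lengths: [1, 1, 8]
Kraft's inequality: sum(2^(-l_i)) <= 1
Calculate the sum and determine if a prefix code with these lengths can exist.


Sum = 2^(-1) + 2^(-1) + 2^(-8)
    = 0.5 + 0.5 + 0.00390625
    = 257/256 = 1.00390625
Since 1.00390625 > 1, Kraft's inequality is NOT satisfied.
A prefix code with these lengths CANNOT exist.

Kraft sum = 1.00390625. Not satisfied.


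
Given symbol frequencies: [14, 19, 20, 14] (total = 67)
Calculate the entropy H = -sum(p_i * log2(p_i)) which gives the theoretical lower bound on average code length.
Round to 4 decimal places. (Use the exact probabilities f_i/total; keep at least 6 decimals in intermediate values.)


Per-symbol terms -p_i * log2(p_i) with p_i = f_i/67:
  p = 14/67 = 0.208955: log2(p) = -2.258734, -p*log2(p) = 0.471974
  p = 19/67 = 0.283582: log2(p) = -1.818162, -p*log2(p) = 0.515598
  p = 20/67 = 0.298507: log2(p) = -1.744161, -p*log2(p) = 0.520645
  p = 14/67 = 0.208955: log2(p) = -2.258734, -p*log2(p) = 0.471974
H = 0.471974 + 0.515598 + 0.520645 + 0.471974 = 1.980191

H = 1.9802 bits/symbol


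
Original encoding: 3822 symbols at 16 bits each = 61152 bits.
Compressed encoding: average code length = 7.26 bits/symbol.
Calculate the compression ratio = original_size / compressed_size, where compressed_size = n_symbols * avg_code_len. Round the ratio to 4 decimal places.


original_size = n_symbols * orig_bits = 3822 * 16 = 61152 bits
compressed_size = n_symbols * avg_code_len = 3822 * 7.26 = 27747.72 bits
ratio = original_size / compressed_size = 61152 / 27747.72 = 2.2039

Compression ratio = 2.2039


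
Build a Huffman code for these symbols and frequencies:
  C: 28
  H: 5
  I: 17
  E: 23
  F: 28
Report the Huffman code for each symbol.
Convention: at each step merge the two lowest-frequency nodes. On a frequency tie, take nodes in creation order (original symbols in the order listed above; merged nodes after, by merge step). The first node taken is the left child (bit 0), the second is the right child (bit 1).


Huffman tree construction:
Step 1: Merge H(5) + I(17) = 22
Step 2: Merge (H+I)(22) + E(23) = 45
Step 3: Merge C(28) + F(28) = 56
Step 4: Merge ((H+I)+E)(45) + (C+F)(56) = 101
Read each symbol's code off the tree from the root (left child = 0, right child = 1).

Codes:
  C: 10 (length 2)
  H: 000 (length 3)
  I: 001 (length 3)
  E: 01 (length 2)
  F: 11 (length 2)
Average code length: 224/101 = 2.2178 bits/symbol


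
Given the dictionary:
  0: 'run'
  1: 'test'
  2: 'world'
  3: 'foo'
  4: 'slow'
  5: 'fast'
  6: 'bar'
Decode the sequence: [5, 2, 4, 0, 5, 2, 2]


Look up each index in the dictionary:
  5 -> 'fast'
  2 -> 'world'
  4 -> 'slow'
  0 -> 'run'
  5 -> 'fast'
  2 -> 'world'
  2 -> 'world'

Decoded: "fast world slow run fast world world"


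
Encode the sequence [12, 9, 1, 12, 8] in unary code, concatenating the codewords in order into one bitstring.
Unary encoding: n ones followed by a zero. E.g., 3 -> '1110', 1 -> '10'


Encode each number as n ones followed by a terminating 0:
  12 -> 1111111111110 (13 bits)
  9 -> 1111111110 (10 bits)
  1 -> 10 (2 bits)
  12 -> 1111111111110 (13 bits)
  8 -> 111111110 (9 bits)
Total length = 13 + 10 + 2 + 13 + 9 = 47 bits.

Unary([12, 9, 1, 12, 8]) = 11111111111101111111110101111111111110111111110 (47 bits)


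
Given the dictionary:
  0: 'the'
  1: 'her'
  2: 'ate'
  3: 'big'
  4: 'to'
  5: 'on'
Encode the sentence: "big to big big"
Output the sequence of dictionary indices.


Look up each word in the dictionary:
  'big' -> 3
  'to' -> 4
  'big' -> 3
  'big' -> 3

Encoded: [3, 4, 3, 3]


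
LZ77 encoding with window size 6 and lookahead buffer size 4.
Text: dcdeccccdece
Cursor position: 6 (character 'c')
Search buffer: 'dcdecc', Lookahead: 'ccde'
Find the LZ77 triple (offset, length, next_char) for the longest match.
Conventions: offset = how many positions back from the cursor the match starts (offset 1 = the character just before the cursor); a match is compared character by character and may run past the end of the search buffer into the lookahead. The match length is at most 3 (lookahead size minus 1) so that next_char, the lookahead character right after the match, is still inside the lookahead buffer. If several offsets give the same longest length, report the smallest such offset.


Try each offset into the search buffer:
  offset=1 (pos 5, char 'c'): match length 2
  offset=2 (pos 4, char 'c'): match length 2
  offset=3 (pos 3, char 'e'): match length 0
  offset=4 (pos 2, char 'd'): match length 0
  offset=5 (pos 1, char 'c'): match length 1
  offset=6 (pos 0, char 'd'): match length 0
Longest match has length 2, found at offsets 1, 2; take the smallest, offset 1.
next_char = character at position 6 + 2 = 8 -> 'd'

Best match: offset=1, length=2 (matching 'cc' starting at position 5)
LZ77 triple: (1, 2, 'd')


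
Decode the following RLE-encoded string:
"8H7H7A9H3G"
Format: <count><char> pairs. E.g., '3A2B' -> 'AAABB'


Expanding each <count><char> pair:
  8H -> 'HHHHHHHH'
  7H -> 'HHHHHHH'
  7A -> 'AAAAAAA'
  9H -> 'HHHHHHHHH'
  3G -> 'GGG'

Decoded = HHHHHHHHHHHHHHHAAAAAAAHHHHHHHHHGGG


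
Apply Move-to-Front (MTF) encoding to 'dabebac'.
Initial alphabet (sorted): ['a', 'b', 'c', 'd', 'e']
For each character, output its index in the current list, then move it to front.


MTF encoding:
'd': index 3 in ['a', 'b', 'c', 'd', 'e'] -> ['d', 'a', 'b', 'c', 'e']
'a': index 1 in ['d', 'a', 'b', 'c', 'e'] -> ['a', 'd', 'b', 'c', 'e']
'b': index 2 in ['a', 'd', 'b', 'c', 'e'] -> ['b', 'a', 'd', 'c', 'e']
'e': index 4 in ['b', 'a', 'd', 'c', 'e'] -> ['e', 'b', 'a', 'd', 'c']
'b': index 1 in ['e', 'b', 'a', 'd', 'c'] -> ['b', 'e', 'a', 'd', 'c']
'a': index 2 in ['b', 'e', 'a', 'd', 'c'] -> ['a', 'b', 'e', 'd', 'c']
'c': index 4 in ['a', 'b', 'e', 'd', 'c'] -> ['c', 'a', 'b', 'e', 'd']


Output: [3, 1, 2, 4, 1, 2, 4]


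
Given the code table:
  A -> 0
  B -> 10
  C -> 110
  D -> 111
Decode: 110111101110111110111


Decoding:
110 -> C
111 -> D
10 -> B
111 -> D
0 -> A
111 -> D
110 -> C
111 -> D


Result: CDBDADCD


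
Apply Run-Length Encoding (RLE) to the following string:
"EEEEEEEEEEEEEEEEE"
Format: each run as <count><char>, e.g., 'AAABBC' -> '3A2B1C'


Scanning runs left to right:
  i=0: run of 'E' x 17 -> '17E'

RLE = 17E


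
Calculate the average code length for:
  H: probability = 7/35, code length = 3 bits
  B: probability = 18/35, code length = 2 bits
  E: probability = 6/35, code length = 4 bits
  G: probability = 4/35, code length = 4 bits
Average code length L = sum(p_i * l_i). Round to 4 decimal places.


Weighted contributions p_i * l_i:
  H: (7/35) * 3 = 21/35
  B: (18/35) * 2 = 36/35
  E: (6/35) * 4 = 24/35
  G: (4/35) * 4 = 16/35
Sum = (21 + 36 + 24 + 16)/35 = 97/35

L = 97/35 = 2.7714 bits/symbol


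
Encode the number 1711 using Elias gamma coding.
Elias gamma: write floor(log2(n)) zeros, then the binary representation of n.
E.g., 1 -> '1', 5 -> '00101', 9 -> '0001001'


num_bits = floor(log2(1711)) + 1 = 11
leading_zeros = num_bits - 1 = 10
binary(1711) = 11010101111

Elias gamma(1711) = '0000000000' + '11010101111' = 000000000011010101111 (21 bits)


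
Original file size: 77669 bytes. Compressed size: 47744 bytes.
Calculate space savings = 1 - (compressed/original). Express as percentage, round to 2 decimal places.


ratio = compressed/original = 47744/77669 = 0.614711
savings = 1 - ratio = 1 - 0.614711 = 0.385289
as a percentage: 0.385289 * 100 = 38.53%

Space savings = 1 - 47744/77669 = 38.53%


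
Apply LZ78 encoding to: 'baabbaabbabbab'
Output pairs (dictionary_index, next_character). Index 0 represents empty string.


LZ78 encoding steps:
Dictionary: {0: ''}
Step 1: w='' (idx 0), next='b' -> output (0, 'b'), add 'b' as idx 1
Step 2: w='' (idx 0), next='a' -> output (0, 'a'), add 'a' as idx 2
Step 3: w='a' (idx 2), next='b' -> output (2, 'b'), add 'ab' as idx 3
Step 4: w='b' (idx 1), next='a' -> output (1, 'a'), add 'ba' as idx 4
Step 5: w='ab' (idx 3), next='b' -> output (3, 'b'), add 'abb' as idx 5
Step 6: w='abb' (idx 5), next='a' -> output (5, 'a'), add 'abba' as idx 6
Step 7: w='b' (idx 1), end of input -> output (1, '')


Encoded: [(0, 'b'), (0, 'a'), (2, 'b'), (1, 'a'), (3, 'b'), (5, 'a'), (1, '')]


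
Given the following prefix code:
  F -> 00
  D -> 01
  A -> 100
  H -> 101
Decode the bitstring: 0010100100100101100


Decoding step by step:
Bits 00 -> F
Bits 101 -> H
Bits 00 -> F
Bits 100 -> A
Bits 100 -> A
Bits 101 -> H
Bits 100 -> A


Decoded message: FHFAAHA


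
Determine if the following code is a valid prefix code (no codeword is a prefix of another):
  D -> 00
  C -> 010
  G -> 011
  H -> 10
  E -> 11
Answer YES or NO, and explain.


Checking each pair (does one codeword prefix another?):
  D='00' vs C='010': no prefix
  D='00' vs G='011': no prefix
  D='00' vs H='10': no prefix
  D='00' vs E='11': no prefix
  C='010' vs D='00': no prefix
  C='010' vs G='011': no prefix
  C='010' vs H='10': no prefix
  C='010' vs E='11': no prefix
  G='011' vs D='00': no prefix
  G='011' vs C='010': no prefix
  G='011' vs H='10': no prefix
  G='011' vs E='11': no prefix
  H='10' vs D='00': no prefix
  H='10' vs C='010': no prefix
  H='10' vs G='011': no prefix
  H='10' vs E='11': no prefix
  E='11' vs D='00': no prefix
  E='11' vs C='010': no prefix
  E='11' vs G='011': no prefix
  E='11' vs H='10': no prefix
No violation found over all pairs.

YES -- this is a valid prefix code. No codeword is a prefix of any other codeword.


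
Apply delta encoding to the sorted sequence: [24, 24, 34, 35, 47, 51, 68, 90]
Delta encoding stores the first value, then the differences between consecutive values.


First value: 24
Deltas:
  24 - 24 = 0
  34 - 24 = 10
  35 - 34 = 1
  47 - 35 = 12
  51 - 47 = 4
  68 - 51 = 17
  90 - 68 = 22


Delta encoded: [24, 0, 10, 1, 12, 4, 17, 22]


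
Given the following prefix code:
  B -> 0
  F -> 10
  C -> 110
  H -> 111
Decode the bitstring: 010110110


Decoding step by step:
Bits 0 -> B
Bits 10 -> F
Bits 110 -> C
Bits 110 -> C


Decoded message: BFCC


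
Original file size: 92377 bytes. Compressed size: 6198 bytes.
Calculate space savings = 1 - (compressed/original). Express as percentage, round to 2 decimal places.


ratio = compressed/original = 6198/92377 = 0.067095
savings = 1 - ratio = 1 - 0.067095 = 0.932905
as a percentage: 0.932905 * 100 = 93.29%

Space savings = 1 - 6198/92377 = 93.29%


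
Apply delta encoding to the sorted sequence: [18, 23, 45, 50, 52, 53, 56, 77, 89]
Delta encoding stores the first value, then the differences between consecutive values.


First value: 18
Deltas:
  23 - 18 = 5
  45 - 23 = 22
  50 - 45 = 5
  52 - 50 = 2
  53 - 52 = 1
  56 - 53 = 3
  77 - 56 = 21
  89 - 77 = 12


Delta encoded: [18, 5, 22, 5, 2, 1, 3, 21, 12]


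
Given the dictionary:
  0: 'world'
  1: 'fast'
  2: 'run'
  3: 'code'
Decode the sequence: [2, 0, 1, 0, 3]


Look up each index in the dictionary:
  2 -> 'run'
  0 -> 'world'
  1 -> 'fast'
  0 -> 'world'
  3 -> 'code'

Decoded: "run world fast world code"


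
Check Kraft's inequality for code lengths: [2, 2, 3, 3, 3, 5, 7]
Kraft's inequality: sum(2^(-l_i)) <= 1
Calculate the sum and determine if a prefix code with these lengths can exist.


Sum = 2^(-2) + 2^(-2) + 2^(-3) + 2^(-3) + 2^(-3) + 2^(-5) + 2^(-7)
    = 0.25 + 0.25 + 0.125 + 0.125 + 0.125 + 0.03125 + 0.0078125
    = 117/128 = 0.9140625
Since 0.9140625 <= 1, Kraft's inequality IS satisfied.
A prefix code with these lengths CAN exist.

Kraft sum = 0.9140625. Satisfied.


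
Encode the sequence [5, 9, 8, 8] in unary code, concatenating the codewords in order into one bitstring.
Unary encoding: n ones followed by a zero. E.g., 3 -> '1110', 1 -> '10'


Encode each number as n ones followed by a terminating 0:
  5 -> 111110 (6 bits)
  9 -> 1111111110 (10 bits)
  8 -> 111111110 (9 bits)
  8 -> 111111110 (9 bits)
Total length = 6 + 10 + 9 + 9 = 34 bits.

Unary([5, 9, 8, 8]) = 1111101111111110111111110111111110 (34 bits)


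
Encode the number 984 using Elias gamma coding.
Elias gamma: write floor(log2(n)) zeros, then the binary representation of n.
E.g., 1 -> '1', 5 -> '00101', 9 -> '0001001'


num_bits = floor(log2(984)) + 1 = 10
leading_zeros = num_bits - 1 = 9
binary(984) = 1111011000

Elias gamma(984) = '000000000' + '1111011000' = 0000000001111011000 (19 bits)
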